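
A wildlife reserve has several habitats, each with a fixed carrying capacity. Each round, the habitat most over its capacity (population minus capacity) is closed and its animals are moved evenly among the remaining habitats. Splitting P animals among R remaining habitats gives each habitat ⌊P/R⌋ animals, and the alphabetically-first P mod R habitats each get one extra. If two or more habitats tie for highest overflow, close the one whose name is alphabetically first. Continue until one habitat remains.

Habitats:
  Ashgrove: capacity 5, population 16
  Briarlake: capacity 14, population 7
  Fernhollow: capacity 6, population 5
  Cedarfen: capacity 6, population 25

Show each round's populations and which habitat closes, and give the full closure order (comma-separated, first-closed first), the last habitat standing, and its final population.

Closure order: Cedarfen, Ashgrove, Fernhollow
Last habitat: Briarlake with 53 animals

Round 1: Ashgrove=16 Briarlake=7 Cedarfen=25 Fernhollow=5 → close Cedarfen (overflow 19)
  25÷3 = 8 each, +1 to first 1
Round 2: Ashgrove=25 Briarlake=15 Fernhollow=13 → close Ashgrove (overflow 20)
  25÷2 = 12 each, +1 to first 1
Round 3: Briarlake=28 Fernhollow=25 → close Fernhollow (overflow 19)
  25÷1 = 25 each, +1 to first 0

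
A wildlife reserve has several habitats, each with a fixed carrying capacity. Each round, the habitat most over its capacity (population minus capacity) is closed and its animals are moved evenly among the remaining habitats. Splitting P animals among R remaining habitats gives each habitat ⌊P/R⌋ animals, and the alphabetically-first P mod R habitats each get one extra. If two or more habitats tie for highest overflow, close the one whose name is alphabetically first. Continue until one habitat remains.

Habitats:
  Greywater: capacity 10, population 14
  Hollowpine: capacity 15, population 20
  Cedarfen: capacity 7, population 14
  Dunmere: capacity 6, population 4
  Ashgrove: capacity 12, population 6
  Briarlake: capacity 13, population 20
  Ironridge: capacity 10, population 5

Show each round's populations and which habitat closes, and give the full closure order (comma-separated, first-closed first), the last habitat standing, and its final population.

Closure order: Briarlake, Cedarfen, Greywater, Hollowpine, Dunmere, Ashgrove
Last habitat: Ironridge with 83 animals

Round 1: Ashgrove=6 Briarlake=20 Cedarfen=14 Dunmere=4 Greywater=14 Hollowpine=20 Ironridge=5 → close Briarlake (overflow 7)
  20÷6 = 3 each, +1 to first 2
Round 2: Ashgrove=10 Cedarfen=18 Dunmere=7 Greywater=17 Hollowpine=23 Ironridge=8 → close Cedarfen (overflow 11)
  18÷5 = 3 each, +1 to first 3
Round 3: Ashgrove=14 Dunmere=11 Greywater=21 Hollowpine=26 Ironridge=11 → close Greywater (overflow 11)
  21÷4 = 5 each, +1 to first 1
Round 4: Ashgrove=20 Dunmere=16 Hollowpine=31 Ironridge=16 → close Hollowpine (overflow 16)
  31÷3 = 10 each, +1 to first 1
Round 5: Ashgrove=31 Dunmere=26 Ironridge=26 → close Dunmere (overflow 20)
  26÷2 = 13 each, +1 to first 0
Round 6: Ashgrove=44 Ironridge=39 → close Ashgrove (overflow 32)
  44÷1 = 44 each, +1 to first 0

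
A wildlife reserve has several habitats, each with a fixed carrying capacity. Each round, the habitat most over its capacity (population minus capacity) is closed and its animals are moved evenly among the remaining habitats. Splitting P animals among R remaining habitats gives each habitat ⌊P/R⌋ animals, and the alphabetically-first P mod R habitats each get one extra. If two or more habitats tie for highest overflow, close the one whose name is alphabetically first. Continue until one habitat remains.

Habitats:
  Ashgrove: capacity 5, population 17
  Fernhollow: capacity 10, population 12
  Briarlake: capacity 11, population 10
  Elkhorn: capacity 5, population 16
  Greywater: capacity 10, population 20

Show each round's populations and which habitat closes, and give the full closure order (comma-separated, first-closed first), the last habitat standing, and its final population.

Closure order: Ashgrove, Elkhorn, Greywater, Fernhollow
Last habitat: Briarlake with 75 animals

Round 1: Ashgrove=17 Briarlake=10 Elkhorn=16 Fernhollow=12 Greywater=20 → close Ashgrove (overflow 12)
  17÷4 = 4 each, +1 to first 1
Round 2: Briarlake=15 Elkhorn=20 Fernhollow=16 Greywater=24 → close Elkhorn (overflow 15)
  20÷3 = 6 each, +1 to first 2
Round 3: Briarlake=22 Fernhollow=23 Greywater=30 → close Greywater (overflow 20)
  30÷2 = 15 each, +1 to first 0
Round 4: Briarlake=37 Fernhollow=38 → close Fernhollow (overflow 28)
  38÷1 = 38 each, +1 to first 0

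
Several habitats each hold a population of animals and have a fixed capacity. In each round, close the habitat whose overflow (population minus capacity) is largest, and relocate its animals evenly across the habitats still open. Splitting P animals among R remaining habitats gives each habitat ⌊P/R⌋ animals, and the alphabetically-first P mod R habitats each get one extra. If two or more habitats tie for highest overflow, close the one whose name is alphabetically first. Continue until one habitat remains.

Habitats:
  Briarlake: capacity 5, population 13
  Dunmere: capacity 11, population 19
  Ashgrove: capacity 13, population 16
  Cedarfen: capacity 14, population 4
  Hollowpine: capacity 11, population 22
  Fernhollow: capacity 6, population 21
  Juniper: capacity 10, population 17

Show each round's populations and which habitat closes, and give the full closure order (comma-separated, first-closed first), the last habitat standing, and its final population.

Round 1: Ashgrove=16 Briarlake=13 Cedarfen=4 Dunmere=19 Fernhollow=21 Hollowpine=22 Juniper=17 → close Fernhollow (overflow 15)
  21÷6 = 3 each, +1 to first 3
Round 2: Ashgrove=20 Briarlake=17 Cedarfen=8 Dunmere=22 Hollowpine=25 Juniper=20 → close Hollowpine (overflow 14)
  25÷5 = 5 each, +1 to first 0
Round 3: Ashgrove=25 Briarlake=22 Cedarfen=13 Dunmere=27 Juniper=25 → close Briarlake (overflow 17)
  22÷4 = 5 each, +1 to first 2
Round 4: Ashgrove=31 Cedarfen=19 Dunmere=32 Juniper=30 → close Dunmere (overflow 21)
  32÷3 = 10 each, +1 to first 2
Round 5: Ashgrove=42 Cedarfen=30 Juniper=40 → close Juniper (overflow 30)
  40÷2 = 20 each, +1 to first 0
Round 6: Ashgrove=62 Cedarfen=50 → close Ashgrove (overflow 49)
  62÷1 = 62 each, +1 to first 0

Closure order: Fernhollow, Hollowpine, Briarlake, Dunmere, Juniper, Ashgrove
Last habitat: Cedarfen with 112 animals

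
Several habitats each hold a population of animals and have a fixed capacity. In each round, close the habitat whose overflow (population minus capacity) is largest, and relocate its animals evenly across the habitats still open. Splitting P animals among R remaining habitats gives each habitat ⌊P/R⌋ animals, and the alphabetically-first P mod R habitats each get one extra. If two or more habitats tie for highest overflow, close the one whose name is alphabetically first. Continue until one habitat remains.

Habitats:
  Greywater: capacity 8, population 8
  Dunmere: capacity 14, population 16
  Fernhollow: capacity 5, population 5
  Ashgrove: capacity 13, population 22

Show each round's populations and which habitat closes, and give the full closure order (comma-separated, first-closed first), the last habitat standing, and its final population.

Round 1: Ashgrove=22 Dunmere=16 Fernhollow=5 Greywater=8 → close Ashgrove (overflow 9)
  22÷3 = 7 each, +1 to first 1
Round 2: Dunmere=24 Fernhollow=12 Greywater=15 → close Dunmere (overflow 10)
  24÷2 = 12 each, +1 to first 0
Round 3: Fernhollow=24 Greywater=27 → close Fernhollow (overflow 19)
  24÷1 = 24 each, +1 to first 0

Closure order: Ashgrove, Dunmere, Fernhollow
Last habitat: Greywater with 51 animals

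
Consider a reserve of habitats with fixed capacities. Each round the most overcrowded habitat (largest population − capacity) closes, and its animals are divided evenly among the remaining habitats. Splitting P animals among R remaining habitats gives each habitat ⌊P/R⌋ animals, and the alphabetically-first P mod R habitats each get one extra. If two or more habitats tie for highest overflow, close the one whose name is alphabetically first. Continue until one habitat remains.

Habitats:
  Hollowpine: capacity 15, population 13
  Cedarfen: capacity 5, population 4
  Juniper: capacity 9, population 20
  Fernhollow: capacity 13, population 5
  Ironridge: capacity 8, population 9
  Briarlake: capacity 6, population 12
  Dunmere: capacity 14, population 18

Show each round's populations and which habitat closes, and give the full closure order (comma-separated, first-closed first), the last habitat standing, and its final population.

Round 1: Briarlake=12 Cedarfen=4 Dunmere=18 Fernhollow=5 Hollowpine=13 Ironridge=9 Juniper=20 → close Juniper (overflow 11)
  20÷6 = 3 each, +1 to first 2
Round 2: Briarlake=16 Cedarfen=8 Dunmere=21 Fernhollow=8 Hollowpine=16 Ironridge=12 → close Briarlake (overflow 10)
  16÷5 = 3 each, +1 to first 1
Round 3: Cedarfen=12 Dunmere=24 Fernhollow=11 Hollowpine=19 Ironridge=15 → close Dunmere (overflow 10)
  24÷4 = 6 each, +1 to first 0
Round 4: Cedarfen=18 Fernhollow=17 Hollowpine=25 Ironridge=21 → close Cedarfen (overflow 13)
  18÷3 = 6 each, +1 to first 0
Round 5: Fernhollow=23 Hollowpine=31 Ironridge=27 → close Ironridge (overflow 19)
  27÷2 = 13 each, +1 to first 1
Round 6: Fernhollow=37 Hollowpine=44 → close Hollowpine (overflow 29)
  44÷1 = 44 each, +1 to first 0

Closure order: Juniper, Briarlake, Dunmere, Cedarfen, Ironridge, Hollowpine
Last habitat: Fernhollow with 81 animals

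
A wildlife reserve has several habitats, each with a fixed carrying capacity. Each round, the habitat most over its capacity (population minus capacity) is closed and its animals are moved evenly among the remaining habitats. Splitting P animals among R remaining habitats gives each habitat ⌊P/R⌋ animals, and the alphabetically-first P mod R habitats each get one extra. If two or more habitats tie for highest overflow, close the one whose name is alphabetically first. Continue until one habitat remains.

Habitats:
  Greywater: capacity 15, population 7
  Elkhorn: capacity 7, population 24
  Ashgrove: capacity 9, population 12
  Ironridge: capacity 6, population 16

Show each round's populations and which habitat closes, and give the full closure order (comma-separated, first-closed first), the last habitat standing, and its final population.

Round 1: Ashgrove=12 Elkhorn=24 Greywater=7 Ironridge=16 → close Elkhorn (overflow 17)
  24÷3 = 8 each, +1 to first 0
Round 2: Ashgrove=20 Greywater=15 Ironridge=24 → close Ironridge (overflow 18)
  24÷2 = 12 each, +1 to first 0
Round 3: Ashgrove=32 Greywater=27 → close Ashgrove (overflow 23)
  32÷1 = 32 each, +1 to first 0

Closure order: Elkhorn, Ironridge, Ashgrove
Last habitat: Greywater with 59 animals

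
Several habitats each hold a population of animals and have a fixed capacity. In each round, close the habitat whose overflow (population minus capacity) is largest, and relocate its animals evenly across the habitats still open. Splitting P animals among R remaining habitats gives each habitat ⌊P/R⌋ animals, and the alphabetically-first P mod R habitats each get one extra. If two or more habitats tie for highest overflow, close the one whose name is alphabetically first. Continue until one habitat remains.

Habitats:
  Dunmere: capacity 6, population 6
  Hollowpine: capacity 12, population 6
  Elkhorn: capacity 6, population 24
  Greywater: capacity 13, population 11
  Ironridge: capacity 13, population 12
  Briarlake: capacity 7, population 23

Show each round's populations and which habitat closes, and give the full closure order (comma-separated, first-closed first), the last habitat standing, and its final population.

Round 1: Briarlake=23 Dunmere=6 Elkhorn=24 Greywater=11 Hollowpine=6 Ironridge=12 → close Elkhorn (overflow 18)
  24÷5 = 4 each, +1 to first 4
Round 2: Briarlake=28 Dunmere=11 Greywater=16 Hollowpine=11 Ironridge=16 → close Briarlake (overflow 21)
  28÷4 = 7 each, +1 to first 0
Round 3: Dunmere=18 Greywater=23 Hollowpine=18 Ironridge=23 → close Dunmere (overflow 12)
  18÷3 = 6 each, +1 to first 0
Round 4: Greywater=29 Hollowpine=24 Ironridge=29 → close Greywater (overflow 16)
  29÷2 = 14 each, +1 to first 1
Round 5: Hollowpine=39 Ironridge=43 → close Ironridge (overflow 30)
  43÷1 = 43 each, +1 to first 0

Closure order: Elkhorn, Briarlake, Dunmere, Greywater, Ironridge
Last habitat: Hollowpine with 82 animals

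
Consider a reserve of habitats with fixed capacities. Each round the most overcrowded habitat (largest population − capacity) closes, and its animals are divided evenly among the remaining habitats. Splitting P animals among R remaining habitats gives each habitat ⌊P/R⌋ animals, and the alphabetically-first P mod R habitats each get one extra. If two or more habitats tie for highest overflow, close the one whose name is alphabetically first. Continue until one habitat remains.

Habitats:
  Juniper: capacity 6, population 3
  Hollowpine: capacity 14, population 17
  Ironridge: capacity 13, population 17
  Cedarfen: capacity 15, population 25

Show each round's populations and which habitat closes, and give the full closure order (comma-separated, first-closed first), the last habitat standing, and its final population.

Closure order: Cedarfen, Hollowpine, Ironridge
Last habitat: Juniper with 62 animals

Round 1: Cedarfen=25 Hollowpine=17 Ironridge=17 Juniper=3 → close Cedarfen (overflow 10)
  25÷3 = 8 each, +1 to first 1
Round 2: Hollowpine=26 Ironridge=25 Juniper=11 → close Hollowpine (overflow 12)
  26÷2 = 13 each, +1 to first 0
Round 3: Ironridge=38 Juniper=24 → close Ironridge (overflow 25)
  38÷1 = 38 each, +1 to first 0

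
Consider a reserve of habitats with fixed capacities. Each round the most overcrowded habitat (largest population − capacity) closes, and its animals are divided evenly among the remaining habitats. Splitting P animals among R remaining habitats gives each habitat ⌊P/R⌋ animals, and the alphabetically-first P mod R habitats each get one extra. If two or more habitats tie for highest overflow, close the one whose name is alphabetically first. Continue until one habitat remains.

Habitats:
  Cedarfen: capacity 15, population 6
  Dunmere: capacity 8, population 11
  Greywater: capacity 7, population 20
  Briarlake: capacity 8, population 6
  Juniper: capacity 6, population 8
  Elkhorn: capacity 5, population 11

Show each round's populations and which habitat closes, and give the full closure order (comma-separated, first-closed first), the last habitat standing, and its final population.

Closure order: Greywater, Elkhorn, Dunmere, Juniper, Briarlake
Last habitat: Cedarfen with 62 animals

Round 1: Briarlake=6 Cedarfen=6 Dunmere=11 Elkhorn=11 Greywater=20 Juniper=8 → close Greywater (overflow 13)
  20÷5 = 4 each, +1 to first 0
Round 2: Briarlake=10 Cedarfen=10 Dunmere=15 Elkhorn=15 Juniper=12 → close Elkhorn (overflow 10)
  15÷4 = 3 each, +1 to first 3
Round 3: Briarlake=14 Cedarfen=14 Dunmere=19 Juniper=15 → close Dunmere (overflow 11)
  19÷3 = 6 each, +1 to first 1
Round 4: Briarlake=21 Cedarfen=20 Juniper=21 → close Juniper (overflow 15)
  21÷2 = 10 each, +1 to first 1
Round 5: Briarlake=32 Cedarfen=30 → close Briarlake (overflow 24)
  32÷1 = 32 each, +1 to first 0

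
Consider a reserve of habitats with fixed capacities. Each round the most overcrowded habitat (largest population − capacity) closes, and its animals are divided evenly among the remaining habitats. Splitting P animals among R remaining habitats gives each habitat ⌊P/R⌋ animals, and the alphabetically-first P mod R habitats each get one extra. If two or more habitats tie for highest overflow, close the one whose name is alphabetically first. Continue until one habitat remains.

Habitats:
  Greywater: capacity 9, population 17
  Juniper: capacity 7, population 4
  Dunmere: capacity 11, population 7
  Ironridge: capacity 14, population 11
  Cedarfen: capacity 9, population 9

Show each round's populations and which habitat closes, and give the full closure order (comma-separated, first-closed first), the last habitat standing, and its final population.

Closure order: Greywater, Cedarfen, Ironridge, Dunmere
Last habitat: Juniper with 48 animals

Round 1: Cedarfen=9 Dunmere=7 Greywater=17 Ironridge=11 Juniper=4 → close Greywater (overflow 8)
  17÷4 = 4 each, +1 to first 1
Round 2: Cedarfen=14 Dunmere=11 Ironridge=15 Juniper=8 → close Cedarfen (overflow 5)
  14÷3 = 4 each, +1 to first 2
Round 3: Dunmere=16 Ironridge=20 Juniper=12 → close Ironridge (overflow 6)
  20÷2 = 10 each, +1 to first 0
Round 4: Dunmere=26 Juniper=22 → close Dunmere (overflow 15)
  26÷1 = 26 each, +1 to first 0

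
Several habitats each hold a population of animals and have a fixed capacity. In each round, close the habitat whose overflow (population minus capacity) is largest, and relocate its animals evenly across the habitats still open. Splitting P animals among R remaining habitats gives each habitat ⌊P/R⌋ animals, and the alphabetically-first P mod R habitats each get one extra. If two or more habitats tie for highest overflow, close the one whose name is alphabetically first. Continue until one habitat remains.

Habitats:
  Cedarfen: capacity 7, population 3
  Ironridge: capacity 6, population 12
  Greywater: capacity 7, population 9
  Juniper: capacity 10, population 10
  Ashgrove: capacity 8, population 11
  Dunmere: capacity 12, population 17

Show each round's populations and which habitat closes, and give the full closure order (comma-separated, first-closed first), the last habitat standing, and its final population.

Round 1: Ashgrove=11 Cedarfen=3 Dunmere=17 Greywater=9 Ironridge=12 Juniper=10 → close Ironridge (overflow 6)
  12÷5 = 2 each, +1 to first 2
Round 2: Ashgrove=14 Cedarfen=6 Dunmere=19 Greywater=11 Juniper=12 → close Dunmere (overflow 7)
  19÷4 = 4 each, +1 to first 3
Round 3: Ashgrove=19 Cedarfen=11 Greywater=16 Juniper=16 → close Ashgrove (overflow 11)
  19÷3 = 6 each, +1 to first 1
Round 4: Cedarfen=18 Greywater=22 Juniper=22 → close Greywater (overflow 15)
  22÷2 = 11 each, +1 to first 0
Round 5: Cedarfen=29 Juniper=33 → close Juniper (overflow 23)
  33÷1 = 33 each, +1 to first 0

Closure order: Ironridge, Dunmere, Ashgrove, Greywater, Juniper
Last habitat: Cedarfen with 62 animals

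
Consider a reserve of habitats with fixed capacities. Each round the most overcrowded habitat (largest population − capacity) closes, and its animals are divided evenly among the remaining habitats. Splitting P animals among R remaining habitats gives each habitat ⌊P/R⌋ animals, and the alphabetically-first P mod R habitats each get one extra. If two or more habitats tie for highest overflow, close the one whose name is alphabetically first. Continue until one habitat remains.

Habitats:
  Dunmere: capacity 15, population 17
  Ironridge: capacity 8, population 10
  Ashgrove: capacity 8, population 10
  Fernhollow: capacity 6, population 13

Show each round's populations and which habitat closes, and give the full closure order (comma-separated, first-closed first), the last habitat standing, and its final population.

Round 1: Ashgrove=10 Dunmere=17 Fernhollow=13 Ironridge=10 → close Fernhollow (overflow 7)
  13÷3 = 4 each, +1 to first 1
Round 2: Ashgrove=15 Dunmere=21 Ironridge=14 → close Ashgrove (overflow 7)
  15÷2 = 7 each, +1 to first 1
Round 3: Dunmere=29 Ironridge=21 → close Dunmere (overflow 14)
  29÷1 = 29 each, +1 to first 0

Closure order: Fernhollow, Ashgrove, Dunmere
Last habitat: Ironridge with 50 animals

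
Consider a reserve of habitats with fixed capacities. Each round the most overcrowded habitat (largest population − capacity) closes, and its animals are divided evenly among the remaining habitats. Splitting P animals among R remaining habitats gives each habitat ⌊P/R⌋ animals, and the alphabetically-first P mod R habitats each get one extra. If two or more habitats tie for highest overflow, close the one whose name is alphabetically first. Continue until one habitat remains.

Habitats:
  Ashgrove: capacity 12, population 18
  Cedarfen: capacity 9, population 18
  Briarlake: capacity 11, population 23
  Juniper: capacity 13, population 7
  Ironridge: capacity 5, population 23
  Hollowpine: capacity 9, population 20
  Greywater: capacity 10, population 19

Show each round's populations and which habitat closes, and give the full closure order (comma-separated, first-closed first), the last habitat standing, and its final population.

Round 1: Ashgrove=18 Briarlake=23 Cedarfen=18 Greywater=19 Hollowpine=20 Ironridge=23 Juniper=7 → close Ironridge (overflow 18)
  23÷6 = 3 each, +1 to first 5
Round 2: Ashgrove=22 Briarlake=27 Cedarfen=22 Greywater=23 Hollowpine=24 Juniper=10 → close Briarlake (overflow 16)
  27÷5 = 5 each, +1 to first 2
Round 3: Ashgrove=28 Cedarfen=28 Greywater=28 Hollowpine=29 Juniper=15 → close Hollowpine (overflow 20)
  29÷4 = 7 each, +1 to first 1
Round 4: Ashgrove=36 Cedarfen=35 Greywater=35 Juniper=22 → close Cedarfen (overflow 26)
  35÷3 = 11 each, +1 to first 2
Round 5: Ashgrove=48 Greywater=47 Juniper=33 → close Greywater (overflow 37)
  47÷2 = 23 each, +1 to first 1
Round 6: Ashgrove=72 Juniper=56 → close Ashgrove (overflow 60)
  72÷1 = 72 each, +1 to first 0

Closure order: Ironridge, Briarlake, Hollowpine, Cedarfen, Greywater, Ashgrove
Last habitat: Juniper with 128 animals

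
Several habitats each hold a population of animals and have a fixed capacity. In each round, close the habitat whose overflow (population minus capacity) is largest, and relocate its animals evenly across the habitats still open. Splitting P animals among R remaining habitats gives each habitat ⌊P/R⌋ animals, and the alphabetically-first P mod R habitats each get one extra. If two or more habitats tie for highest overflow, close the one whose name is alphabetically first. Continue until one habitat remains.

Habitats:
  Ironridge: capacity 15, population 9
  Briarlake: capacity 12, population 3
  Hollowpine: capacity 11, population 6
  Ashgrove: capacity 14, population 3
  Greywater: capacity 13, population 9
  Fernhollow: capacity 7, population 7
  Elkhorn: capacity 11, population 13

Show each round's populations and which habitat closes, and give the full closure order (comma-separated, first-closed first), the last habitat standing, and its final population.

Closure order: Elkhorn, Fernhollow, Greywater, Hollowpine, Ironridge, Ashgrove
Last habitat: Briarlake with 50 animals

Round 1: Ashgrove=3 Briarlake=3 Elkhorn=13 Fernhollow=7 Greywater=9 Hollowpine=6 Ironridge=9 → close Elkhorn (overflow 2)
  13÷6 = 2 each, +1 to first 1
Round 2: Ashgrove=6 Briarlake=5 Fernhollow=9 Greywater=11 Hollowpine=8 Ironridge=11 → close Fernhollow (overflow 2)
  9÷5 = 1 each, +1 to first 4
Round 3: Ashgrove=8 Briarlake=7 Greywater=13 Hollowpine=10 Ironridge=12 → close Greywater (overflow 0)
  13÷4 = 3 each, +1 to first 1
Round 4: Ashgrove=12 Briarlake=10 Hollowpine=13 Ironridge=15 → close Hollowpine (overflow 2)
  13÷3 = 4 each, +1 to first 1
Round 5: Ashgrove=17 Briarlake=14 Ironridge=19 → close Ironridge (overflow 4)
  19÷2 = 9 each, +1 to first 1
Round 6: Ashgrove=27 Briarlake=23 → close Ashgrove (overflow 13)
  27÷1 = 27 each, +1 to first 0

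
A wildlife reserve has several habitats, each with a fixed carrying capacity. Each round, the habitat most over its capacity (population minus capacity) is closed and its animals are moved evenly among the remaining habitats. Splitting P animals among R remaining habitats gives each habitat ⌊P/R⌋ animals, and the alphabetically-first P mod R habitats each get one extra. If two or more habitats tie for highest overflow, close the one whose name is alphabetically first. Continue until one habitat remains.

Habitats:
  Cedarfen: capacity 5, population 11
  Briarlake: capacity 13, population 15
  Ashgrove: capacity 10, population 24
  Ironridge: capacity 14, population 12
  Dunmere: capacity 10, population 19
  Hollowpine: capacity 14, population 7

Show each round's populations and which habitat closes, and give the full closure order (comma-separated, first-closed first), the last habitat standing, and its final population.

Round 1: Ashgrove=24 Briarlake=15 Cedarfen=11 Dunmere=19 Hollowpine=7 Ironridge=12 → close Ashgrove (overflow 14)
  24÷5 = 4 each, +1 to first 4
Round 2: Briarlake=20 Cedarfen=16 Dunmere=24 Hollowpine=12 Ironridge=16 → close Dunmere (overflow 14)
  24÷4 = 6 each, +1 to first 0
Round 3: Briarlake=26 Cedarfen=22 Hollowpine=18 Ironridge=22 → close Cedarfen (overflow 17)
  22÷3 = 7 each, +1 to first 1
Round 4: Briarlake=34 Hollowpine=25 Ironridge=29 → close Briarlake (overflow 21)
  34÷2 = 17 each, +1 to first 0
Round 5: Hollowpine=42 Ironridge=46 → close Ironridge (overflow 32)
  46÷1 = 46 each, +1 to first 0

Closure order: Ashgrove, Dunmere, Cedarfen, Briarlake, Ironridge
Last habitat: Hollowpine with 88 animals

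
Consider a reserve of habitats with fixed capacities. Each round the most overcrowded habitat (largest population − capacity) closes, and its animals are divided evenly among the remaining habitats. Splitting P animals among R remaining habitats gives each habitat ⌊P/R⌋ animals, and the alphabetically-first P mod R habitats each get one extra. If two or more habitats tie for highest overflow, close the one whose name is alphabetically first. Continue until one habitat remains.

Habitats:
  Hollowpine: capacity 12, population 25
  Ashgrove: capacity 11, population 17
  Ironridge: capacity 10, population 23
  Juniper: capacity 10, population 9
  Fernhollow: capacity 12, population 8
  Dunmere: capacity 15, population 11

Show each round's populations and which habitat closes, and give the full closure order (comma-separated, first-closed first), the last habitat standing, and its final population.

Closure order: Hollowpine, Ironridge, Ashgrove, Juniper, Dunmere
Last habitat: Fernhollow with 93 animals

Round 1: Ashgrove=17 Dunmere=11 Fernhollow=8 Hollowpine=25 Ironridge=23 Juniper=9 → close Hollowpine (overflow 13)
  25÷5 = 5 each, +1 to first 0
Round 2: Ashgrove=22 Dunmere=16 Fernhollow=13 Ironridge=28 Juniper=14 → close Ironridge (overflow 18)
  28÷4 = 7 each, +1 to first 0
Round 3: Ashgrove=29 Dunmere=23 Fernhollow=20 Juniper=21 → close Ashgrove (overflow 18)
  29÷3 = 9 each, +1 to first 2
Round 4: Dunmere=33 Fernhollow=30 Juniper=30 → close Juniper (overflow 20)
  30÷2 = 15 each, +1 to first 0
Round 5: Dunmere=48 Fernhollow=45 → close Dunmere (overflow 33)
  48÷1 = 48 each, +1 to first 0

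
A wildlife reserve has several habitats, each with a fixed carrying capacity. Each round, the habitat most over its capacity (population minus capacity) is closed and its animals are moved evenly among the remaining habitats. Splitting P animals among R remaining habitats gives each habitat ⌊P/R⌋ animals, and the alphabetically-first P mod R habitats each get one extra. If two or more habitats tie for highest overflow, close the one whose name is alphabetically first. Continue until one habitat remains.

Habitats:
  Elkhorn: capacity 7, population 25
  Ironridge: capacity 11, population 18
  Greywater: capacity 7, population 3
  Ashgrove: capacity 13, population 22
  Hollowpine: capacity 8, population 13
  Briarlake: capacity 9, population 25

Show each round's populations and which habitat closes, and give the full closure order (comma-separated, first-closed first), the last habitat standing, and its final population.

Closure order: Elkhorn, Briarlake, Ashgrove, Ironridge, Hollowpine
Last habitat: Greywater with 106 animals

Round 1: Ashgrove=22 Briarlake=25 Elkhorn=25 Greywater=3 Hollowpine=13 Ironridge=18 → close Elkhorn (overflow 18)
  25÷5 = 5 each, +1 to first 0
Round 2: Ashgrove=27 Briarlake=30 Greywater=8 Hollowpine=18 Ironridge=23 → close Briarlake (overflow 21)
  30÷4 = 7 each, +1 to first 2
Round 3: Ashgrove=35 Greywater=16 Hollowpine=25 Ironridge=30 → close Ashgrove (overflow 22)
  35÷3 = 11 each, +1 to first 2
Round 4: Greywater=28 Hollowpine=37 Ironridge=41 → close Ironridge (overflow 30)
  41÷2 = 20 each, +1 to first 1
Round 5: Greywater=49 Hollowpine=57 → close Hollowpine (overflow 49)
  57÷1 = 57 each, +1 to first 0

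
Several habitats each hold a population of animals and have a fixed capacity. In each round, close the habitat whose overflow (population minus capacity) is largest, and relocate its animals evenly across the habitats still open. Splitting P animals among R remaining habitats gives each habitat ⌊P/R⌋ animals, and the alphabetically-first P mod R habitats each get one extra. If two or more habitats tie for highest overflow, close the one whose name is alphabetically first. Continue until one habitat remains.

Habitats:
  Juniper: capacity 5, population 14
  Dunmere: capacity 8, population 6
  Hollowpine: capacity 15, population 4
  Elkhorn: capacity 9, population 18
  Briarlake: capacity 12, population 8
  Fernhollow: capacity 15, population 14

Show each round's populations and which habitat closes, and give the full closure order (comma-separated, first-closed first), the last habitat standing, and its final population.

Closure order: Elkhorn, Juniper, Fernhollow, Briarlake, Dunmere
Last habitat: Hollowpine with 64 animals

Round 1: Briarlake=8 Dunmere=6 Elkhorn=18 Fernhollow=14 Hollowpine=4 Juniper=14 → close Elkhorn (overflow 9)
  18÷5 = 3 each, +1 to first 3
Round 2: Briarlake=12 Dunmere=10 Fernhollow=18 Hollowpine=7 Juniper=17 → close Juniper (overflow 12)
  17÷4 = 4 each, +1 to first 1
Round 3: Briarlake=17 Dunmere=14 Fernhollow=22 Hollowpine=11 → close Fernhollow (overflow 7)
  22÷3 = 7 each, +1 to first 1
Round 4: Briarlake=25 Dunmere=21 Hollowpine=18 → close Briarlake (overflow 13)
  25÷2 = 12 each, +1 to first 1
Round 5: Dunmere=34 Hollowpine=30 → close Dunmere (overflow 26)
  34÷1 = 34 each, +1 to first 0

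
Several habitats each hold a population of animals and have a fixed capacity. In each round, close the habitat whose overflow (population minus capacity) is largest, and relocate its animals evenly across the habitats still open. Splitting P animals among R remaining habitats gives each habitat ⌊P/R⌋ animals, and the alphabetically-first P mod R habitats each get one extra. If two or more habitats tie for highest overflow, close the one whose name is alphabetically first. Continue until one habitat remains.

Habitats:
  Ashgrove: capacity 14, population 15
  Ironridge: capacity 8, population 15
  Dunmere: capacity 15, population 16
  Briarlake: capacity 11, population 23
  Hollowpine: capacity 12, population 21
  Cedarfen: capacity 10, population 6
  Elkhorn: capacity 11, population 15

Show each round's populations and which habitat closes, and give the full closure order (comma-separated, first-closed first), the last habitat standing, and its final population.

Round 1: Ashgrove=15 Briarlake=23 Cedarfen=6 Dunmere=16 Elkhorn=15 Hollowpine=21 Ironridge=15 → close Briarlake (overflow 12)
  23÷6 = 3 each, +1 to first 5
Round 2: Ashgrove=19 Cedarfen=10 Dunmere=20 Elkhorn=19 Hollowpine=25 Ironridge=18 → close Hollowpine (overflow 13)
  25÷5 = 5 each, +1 to first 0
Round 3: Ashgrove=24 Cedarfen=15 Dunmere=25 Elkhorn=24 Ironridge=23 → close Ironridge (overflow 15)
  23÷4 = 5 each, +1 to first 3
Round 4: Ashgrove=30 Cedarfen=21 Dunmere=31 Elkhorn=29 → close Elkhorn (overflow 18)
  29÷3 = 9 each, +1 to first 2
Round 5: Ashgrove=40 Cedarfen=31 Dunmere=40 → close Ashgrove (overflow 26)
  40÷2 = 20 each, +1 to first 0
Round 6: Cedarfen=51 Dunmere=60 → close Dunmere (overflow 45)
  60÷1 = 60 each, +1 to first 0

Closure order: Briarlake, Hollowpine, Ironridge, Elkhorn, Ashgrove, Dunmere
Last habitat: Cedarfen with 111 animals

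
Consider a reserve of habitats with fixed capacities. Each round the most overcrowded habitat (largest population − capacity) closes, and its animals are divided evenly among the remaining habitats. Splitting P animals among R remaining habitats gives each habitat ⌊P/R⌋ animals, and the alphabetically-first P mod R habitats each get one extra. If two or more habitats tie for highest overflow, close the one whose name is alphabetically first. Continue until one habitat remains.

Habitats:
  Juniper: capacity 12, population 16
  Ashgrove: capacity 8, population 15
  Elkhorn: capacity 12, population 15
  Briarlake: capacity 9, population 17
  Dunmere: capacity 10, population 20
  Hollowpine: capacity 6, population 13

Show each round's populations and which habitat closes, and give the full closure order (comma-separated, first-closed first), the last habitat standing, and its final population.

Closure order: Dunmere, Briarlake, Ashgrove, Hollowpine, Elkhorn
Last habitat: Juniper with 96 animals

Round 1: Ashgrove=15 Briarlake=17 Dunmere=20 Elkhorn=15 Hollowpine=13 Juniper=16 → close Dunmere (overflow 10)
  20÷5 = 4 each, +1 to first 0
Round 2: Ashgrove=19 Briarlake=21 Elkhorn=19 Hollowpine=17 Juniper=20 → close Briarlake (overflow 12)
  21÷4 = 5 each, +1 to first 1
Round 3: Ashgrove=25 Elkhorn=24 Hollowpine=22 Juniper=25 → close Ashgrove (overflow 17)
  25÷3 = 8 each, +1 to first 1
Round 4: Elkhorn=33 Hollowpine=30 Juniper=33 → close Hollowpine (overflow 24)
  30÷2 = 15 each, +1 to first 0
Round 5: Elkhorn=48 Juniper=48 → close Elkhorn (overflow 36)
  48÷1 = 48 each, +1 to first 0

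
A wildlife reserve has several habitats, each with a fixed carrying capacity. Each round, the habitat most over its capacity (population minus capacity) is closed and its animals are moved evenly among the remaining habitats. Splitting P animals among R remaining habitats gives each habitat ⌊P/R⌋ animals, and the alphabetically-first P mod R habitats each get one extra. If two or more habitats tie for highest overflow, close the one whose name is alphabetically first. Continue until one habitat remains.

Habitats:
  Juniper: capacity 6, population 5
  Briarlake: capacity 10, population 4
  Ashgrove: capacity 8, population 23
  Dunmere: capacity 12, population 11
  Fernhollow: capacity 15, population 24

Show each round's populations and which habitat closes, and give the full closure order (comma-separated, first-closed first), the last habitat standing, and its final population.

Closure order: Ashgrove, Fernhollow, Dunmere, Juniper
Last habitat: Briarlake with 67 animals

Round 1: Ashgrove=23 Briarlake=4 Dunmere=11 Fernhollow=24 Juniper=5 → close Ashgrove (overflow 15)
  23÷4 = 5 each, +1 to first 3
Round 2: Briarlake=10 Dunmere=17 Fernhollow=30 Juniper=10 → close Fernhollow (overflow 15)
  30÷3 = 10 each, +1 to first 0
Round 3: Briarlake=20 Dunmere=27 Juniper=20 → close Dunmere (overflow 15)
  27÷2 = 13 each, +1 to first 1
Round 4: Briarlake=34 Juniper=33 → close Juniper (overflow 27)
  33÷1 = 33 each, +1 to first 0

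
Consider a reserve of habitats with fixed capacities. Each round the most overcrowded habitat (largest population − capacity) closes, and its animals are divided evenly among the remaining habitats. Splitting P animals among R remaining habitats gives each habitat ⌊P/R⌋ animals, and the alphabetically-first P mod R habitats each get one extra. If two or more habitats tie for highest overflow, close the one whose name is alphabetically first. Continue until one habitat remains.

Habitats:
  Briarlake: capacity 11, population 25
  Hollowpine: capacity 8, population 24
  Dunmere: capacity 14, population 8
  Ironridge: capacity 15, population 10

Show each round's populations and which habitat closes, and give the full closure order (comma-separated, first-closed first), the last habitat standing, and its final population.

Round 1: Briarlake=25 Dunmere=8 Hollowpine=24 Ironridge=10 → close Hollowpine (overflow 16)
  24÷3 = 8 each, +1 to first 0
Round 2: Briarlake=33 Dunmere=16 Ironridge=18 → close Briarlake (overflow 22)
  33÷2 = 16 each, +1 to first 1
Round 3: Dunmere=33 Ironridge=34 → close Dunmere (overflow 19)
  33÷1 = 33 each, +1 to first 0

Closure order: Hollowpine, Briarlake, Dunmere
Last habitat: Ironridge with 67 animals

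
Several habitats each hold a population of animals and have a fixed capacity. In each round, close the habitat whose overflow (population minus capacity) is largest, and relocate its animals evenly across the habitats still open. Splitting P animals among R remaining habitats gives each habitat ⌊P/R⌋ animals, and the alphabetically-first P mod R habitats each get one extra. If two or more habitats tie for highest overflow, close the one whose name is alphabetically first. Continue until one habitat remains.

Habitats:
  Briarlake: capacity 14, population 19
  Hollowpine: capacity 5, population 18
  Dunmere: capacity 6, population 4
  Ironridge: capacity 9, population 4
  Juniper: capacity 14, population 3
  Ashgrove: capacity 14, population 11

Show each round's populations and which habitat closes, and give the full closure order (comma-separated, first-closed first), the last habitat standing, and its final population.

Round 1: Ashgrove=11 Briarlake=19 Dunmere=4 Hollowpine=18 Ironridge=4 Juniper=3 → close Hollowpine (overflow 13)
  18÷5 = 3 each, +1 to first 3
Round 2: Ashgrove=15 Briarlake=23 Dunmere=8 Ironridge=7 Juniper=6 → close Briarlake (overflow 9)
  23÷4 = 5 each, +1 to first 3
Round 3: Ashgrove=21 Dunmere=14 Ironridge=13 Juniper=11 → close Dunmere (overflow 8)
  14÷3 = 4 each, +1 to first 2
Round 4: Ashgrove=26 Ironridge=18 Juniper=15 → close Ashgrove (overflow 12)
  26÷2 = 13 each, +1 to first 0
Round 5: Ironridge=31 Juniper=28 → close Ironridge (overflow 22)
  31÷1 = 31 each, +1 to first 0

Closure order: Hollowpine, Briarlake, Dunmere, Ashgrove, Ironridge
Last habitat: Juniper with 59 animals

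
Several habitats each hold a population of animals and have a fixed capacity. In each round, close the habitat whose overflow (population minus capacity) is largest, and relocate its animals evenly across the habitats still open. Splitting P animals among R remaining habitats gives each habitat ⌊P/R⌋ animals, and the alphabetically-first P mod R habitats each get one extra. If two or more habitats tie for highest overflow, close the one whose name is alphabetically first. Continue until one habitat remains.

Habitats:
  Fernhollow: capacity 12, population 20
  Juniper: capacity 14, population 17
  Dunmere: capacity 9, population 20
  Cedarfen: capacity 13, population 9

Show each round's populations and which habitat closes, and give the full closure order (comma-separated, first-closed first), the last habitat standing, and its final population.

Round 1: Cedarfen=9 Dunmere=20 Fernhollow=20 Juniper=17 → close Dunmere (overflow 11)
  20÷3 = 6 each, +1 to first 2
Round 2: Cedarfen=16 Fernhollow=27 Juniper=23 → close Fernhollow (overflow 15)
  27÷2 = 13 each, +1 to first 1
Round 3: Cedarfen=30 Juniper=36 → close Juniper (overflow 22)
  36÷1 = 36 each, +1 to first 0

Closure order: Dunmere, Fernhollow, Juniper
Last habitat: Cedarfen with 66 animals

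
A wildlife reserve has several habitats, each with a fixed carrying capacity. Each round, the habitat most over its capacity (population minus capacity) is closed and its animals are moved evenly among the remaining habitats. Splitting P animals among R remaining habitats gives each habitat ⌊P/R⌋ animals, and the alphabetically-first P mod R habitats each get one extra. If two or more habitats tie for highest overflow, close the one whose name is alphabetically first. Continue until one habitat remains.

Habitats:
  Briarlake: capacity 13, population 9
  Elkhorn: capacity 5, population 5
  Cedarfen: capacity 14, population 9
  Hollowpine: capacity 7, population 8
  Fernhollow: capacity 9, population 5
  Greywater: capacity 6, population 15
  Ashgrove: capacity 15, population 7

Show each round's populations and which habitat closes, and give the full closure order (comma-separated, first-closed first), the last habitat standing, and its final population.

Closure order: Greywater, Hollowpine, Elkhorn, Briarlake, Cedarfen, Ashgrove
Last habitat: Fernhollow with 58 animals

Round 1: Ashgrove=7 Briarlake=9 Cedarfen=9 Elkhorn=5 Fernhollow=5 Greywater=15 Hollowpine=8 → close Greywater (overflow 9)
  15÷6 = 2 each, +1 to first 3
Round 2: Ashgrove=10 Briarlake=12 Cedarfen=12 Elkhorn=7 Fernhollow=7 Hollowpine=10 → close Hollowpine (overflow 3)
  10÷5 = 2 each, +1 to first 0
Round 3: Ashgrove=12 Briarlake=14 Cedarfen=14 Elkhorn=9 Fernhollow=9 → close Elkhorn (overflow 4)
  9÷4 = 2 each, +1 to first 1
Round 4: Ashgrove=15 Briarlake=16 Cedarfen=16 Fernhollow=11 → close Briarlake (overflow 3)
  16÷3 = 5 each, +1 to first 1
Round 5: Ashgrove=21 Cedarfen=21 Fernhollow=16 → close Cedarfen (overflow 7)
  21÷2 = 10 each, +1 to first 1
Round 6: Ashgrove=32 Fernhollow=26 → close Ashgrove (overflow 17)
  32÷1 = 32 each, +1 to first 0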